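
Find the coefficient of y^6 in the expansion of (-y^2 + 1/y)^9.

-126

General term: C(9,j)·(-y^2)^j·(1/y)^(9-j), with y-exponent 2j − 1(9−j) = 3j − 9.
Set 3j − 9 = 6: j = 5.
C(9,5) = 126; (-1)^5 = -1; 1^4 = 1.
Coefficient = 126 · (-1) · 1 = -126.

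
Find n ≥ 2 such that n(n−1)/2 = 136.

17

n(n−1)/2 = 136 ⇒ n(n−1) = 272. Since 17·16 = 272, n = 17.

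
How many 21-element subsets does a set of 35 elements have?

2319959400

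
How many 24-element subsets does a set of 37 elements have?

3562467300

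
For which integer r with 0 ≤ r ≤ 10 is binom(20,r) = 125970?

8

C(20,r) increases on 0 ≤ r ≤ 10. C(20,7) = 77520 and C(20,8) = 125970, so r = 8.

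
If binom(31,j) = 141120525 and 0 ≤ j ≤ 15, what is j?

C(31,j) increases on 0 ≤ j ≤ 15. C(31,11) = 84672315 and C(31,12) = 141120525, so j = 12.

12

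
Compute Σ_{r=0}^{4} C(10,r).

386

1 + 10 + 45 + 120 + 210 = 386.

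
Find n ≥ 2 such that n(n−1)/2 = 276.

24

n(n−1)/2 = 276 ⇒ n(n−1) = 552. Since 24·23 = 552, n = 24.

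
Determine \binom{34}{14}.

1391975640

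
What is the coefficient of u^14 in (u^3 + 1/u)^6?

6

General term: C(6,j)·(u^3)^j·(1/u)^(6-j), with u-exponent 3j − 1(6−j) = 4j − 6.
Set 4j − 6 = 14: j = 5.
C(6,5) = 6; 1^5 = 1; 1^1 = 1.
Coefficient = 6 · 1 · 1 = 6.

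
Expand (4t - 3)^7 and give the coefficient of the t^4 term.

-241920

The general term is C(7,j)·(4t)^j·(-3)^(7-j); the t^4 term has j = 4.
C(7,4) = 35.
Coefficient = C(7,4) · 4^4 · (-3)^3 = 35 · 256 · (-27) = -241920.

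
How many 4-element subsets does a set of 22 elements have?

7315

C(22,4) = (22·21·20·19) / 4! = 175560 / 24 = 7315.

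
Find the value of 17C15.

C(17,15) = C(17,2) by symmetry.
C(17,2) = (17·16) / 2! = 272 / 2 = 136.

136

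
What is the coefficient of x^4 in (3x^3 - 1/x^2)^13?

-1250964

General term: C(13,j)·(3x^3)^j·(-1/x^2)^(13-j), with x-exponent 3j − 2(13−j) = 5j − 26.
Set 5j − 26 = 4: j = 6.
C(13,6) = 1716; 3^6 = 729; (-1)^7 = -1.
Coefficient = 1716 · 729 · (-1) = -1250964.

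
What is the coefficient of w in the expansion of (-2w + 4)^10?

-5242880

The general term is C(10,j)·(-2w)^j·(4)^(10-j); the w^1 term has j = 1.
C(10,1) = 10.
Coefficient = C(10,1) · (-2)^1 · 4^9 = 10 · (-2) · 262144 = -5242880.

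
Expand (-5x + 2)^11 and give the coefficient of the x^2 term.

The general term is C(11,j)·(-5x)^j·(2)^(11-j); the x^2 term has j = 2.
C(11,2) = 55.
Coefficient = C(11,2) · (-5)^2 · 2^9 = 55 · 25 · 512 = 704000.

704000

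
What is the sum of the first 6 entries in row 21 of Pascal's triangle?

27896

1 + 21 + 210 + 1330 + 5985 + 20349 = 27896.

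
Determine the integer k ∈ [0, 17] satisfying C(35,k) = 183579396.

C(35,k) increases on 0 ≤ k ≤ 17. C(35,9) = 70607460 and C(35,10) = 183579396, so k = 10.

10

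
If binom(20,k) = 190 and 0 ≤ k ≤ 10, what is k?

2

C(20,k) increases on 0 ≤ k ≤ 10. C(20,1) = 20 and C(20,2) = 190, so k = 2.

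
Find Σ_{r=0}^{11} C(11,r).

Setting x = 1 in (1+x)^11 gives Σ C(11,r) = 2^11 = 2048.

2048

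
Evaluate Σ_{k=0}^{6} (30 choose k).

1 + 30 + 435 + 4060 + 27405 + 142506 + 593775 = 768212.

768212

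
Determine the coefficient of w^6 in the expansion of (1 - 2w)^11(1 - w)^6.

Coefficient of w^6 = Σ_{j} C(11,j)·(-2)^j·C(6,6-j)·(-1)^(6-j) for j from 0 to 6.
= 1 + 132 + 3300 + 26400 + 79200 + 88704 + 29568 = 227305.

227305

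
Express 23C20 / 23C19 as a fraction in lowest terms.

C(n,k+1)/C(n,k) = (n−k)/(k+1) = (23−19)/(19+1) = 4/20 = 1/5.

1/5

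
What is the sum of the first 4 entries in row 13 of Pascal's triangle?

1 + 13 + 78 + 286 = 378.

378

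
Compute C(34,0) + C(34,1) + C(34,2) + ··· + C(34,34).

Setting x = 1 in (1+x)^34 gives Σ C(34,r) = 2^34 = 17179869184.

17179869184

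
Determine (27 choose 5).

80730

C(27,5) = (27·26·25·24·23) / 5! = 9687600 / 120 = 80730.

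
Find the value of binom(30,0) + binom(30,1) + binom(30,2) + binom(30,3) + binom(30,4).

1 + 30 + 435 + 4060 + 27405 = 31931.

31931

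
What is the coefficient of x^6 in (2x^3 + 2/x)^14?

32800768

General term: C(14,j)·(2x^3)^j·(2/x)^(14-j), with x-exponent 3j − 1(14−j) = 4j − 14.
Set 4j − 14 = 6: j = 5.
C(14,5) = 2002; 2^5 = 32; 2^9 = 512.
Coefficient = 2002 · 32 · 512 = 32800768.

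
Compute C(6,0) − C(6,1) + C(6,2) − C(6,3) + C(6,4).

The partial alternating sum Σ_{k=0}^{4} (−1)^k C(6,k) = (−1)^4 C(5,4) = 5.

5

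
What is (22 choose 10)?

646646

C(22,10) = (22·21·20·19·18·17·16·15·14·13) / 10! = 2346549004800 / 3628800 = 646646.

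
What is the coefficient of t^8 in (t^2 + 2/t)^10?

3360

General term: C(10,j)·(t^2)^j·(2/t)^(10-j), with t-exponent 2j − 1(10−j) = 3j − 10.
Set 3j − 10 = 8: j = 6.
C(10,6) = 210; 1^6 = 1; 2^4 = 16.
Coefficient = 210 · 1 · 16 = 3360.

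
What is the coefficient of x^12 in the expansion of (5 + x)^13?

65

The general term is C(13,j)·(5)^j·(x)^(13-j); the x^12 term has j = 1.
C(13,1) = 13.
Coefficient = C(13,1) · 5^1 = 13 · 5 = 65.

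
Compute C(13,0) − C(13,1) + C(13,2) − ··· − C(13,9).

The partial alternating sum Σ_{k=0}^{9} (−1)^k C(13,k) = (−1)^9 C(12,9) = -220.

-220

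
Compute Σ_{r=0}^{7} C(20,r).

137980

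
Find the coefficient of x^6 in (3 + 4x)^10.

The general term is C(10,j)·(3)^j·(4x)^(10-j); the x^6 term has j = 4.
C(10,4) = 210.
Coefficient = C(10,4) · 3^4 · 4^6 = 210 · 81 · 4096 = 69672960.

69672960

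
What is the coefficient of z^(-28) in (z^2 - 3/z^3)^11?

649539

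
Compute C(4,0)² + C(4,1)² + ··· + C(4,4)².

70

Σ C(4,r)² is the coefficient of x^4 in (1+x)^4(1+x)^4 = (1+x)^8, i.e. C(8,4) = 70.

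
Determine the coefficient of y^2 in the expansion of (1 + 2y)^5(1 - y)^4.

6

Coefficient of y^2 = Σ_{j} C(5,j)·2^j·C(4,2-j)·(-1)^(2-j) for j from 0 to 2.
= 6 + (-40) + 40 = 6.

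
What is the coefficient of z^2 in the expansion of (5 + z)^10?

The general term is C(10,j)·(5)^j·(z)^(10-j); the z^2 term has j = 8.
C(10,8) = 45.
Coefficient = C(10,8) · 5^8 = 45 · 390625 = 17578125.

17578125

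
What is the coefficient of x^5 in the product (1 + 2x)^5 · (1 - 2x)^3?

192

Coefficient of x^5 = Σ_{j} C(5,j)·2^j·C(3,5-j)·(-2)^(5-j) for j from 2 to 5.
= (-320) + 960 + (-480) + 32 = 192.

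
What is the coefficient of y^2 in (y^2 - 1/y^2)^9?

General term: C(9,j)·(y^2)^j·(-1/y^2)^(9-j), with y-exponent 2j − 2(9−j) = 4j − 18.
Set 4j − 18 = 2: j = 5.
C(9,5) = 126; 1^5 = 1; (-1)^4 = 1.
Coefficient = 126 · 1 · 1 = 126.

126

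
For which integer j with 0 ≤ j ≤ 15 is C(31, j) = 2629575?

7

C(31,j) increases on 0 ≤ j ≤ 15. C(31,6) = 736281 and C(31,7) = 2629575, so j = 7.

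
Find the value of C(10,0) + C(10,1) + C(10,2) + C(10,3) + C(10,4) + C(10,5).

1 + 10 + 45 + 120 + 210 + 252 = 638.

638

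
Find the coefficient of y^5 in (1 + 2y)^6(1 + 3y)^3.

Coefficient of y^5 = Σ_{j} C(6,j)·2^j·C(3,5-j)·3^(5-j) for j from 2 to 5.
= 1620 + 4320 + 2160 + 192 = 8292.

8292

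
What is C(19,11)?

75582

C(19,11) = C(19,8) by symmetry.
C(19,8) = (19·18·17·16·15·14·13·12) / 8! = 3047466240 / 40320 = 75582.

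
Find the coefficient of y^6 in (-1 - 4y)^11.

The general term is C(11,j)·(-1)^j·(-4y)^(11-j); the y^6 term has j = 5.
C(11,5) = 462.
Coefficient = C(11,5) · (-1)^5 · (-4)^6 = 462 · (-1) · 4096 = -1892352.

-1892352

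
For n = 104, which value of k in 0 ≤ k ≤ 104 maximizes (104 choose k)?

52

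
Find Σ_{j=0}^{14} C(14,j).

16384

The entries of row 14 sum to 2^14 = 16384.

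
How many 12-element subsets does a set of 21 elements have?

293930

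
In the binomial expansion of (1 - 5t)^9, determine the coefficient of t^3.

The general term is C(9,j)·(1)^j·(-5t)^(9-j); the t^3 term has j = 6.
C(9,6) = 84.
Coefficient = C(9,6) · (-5)^3 = 84 · (-125) = -10500.

-10500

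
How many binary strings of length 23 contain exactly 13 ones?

1144066

Choose the 13 positions: C(23,13) = 1144066.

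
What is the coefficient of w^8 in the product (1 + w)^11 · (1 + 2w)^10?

Coefficient of w^8 = Σ_{j} C(11,j)·1^j·C(10,8-j)·2^(8-j) for j from 0 to 8.
= 11520 + 168960 + 739200 + 1330560 + 1108800 + 443520 + 83160 + 6600 + 165 = 3892485.

3892485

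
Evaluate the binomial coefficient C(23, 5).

33649

C(23,5) = (23·22·21·20·19) / 5! = 4037880 / 120 = 33649.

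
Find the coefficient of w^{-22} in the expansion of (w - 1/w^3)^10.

45

General term: C(10,j)·(w)^j·(-1/w^3)^(10-j), with w-exponent 1j − 3(10−j) = 4j − 30.
Set 4j − 30 = -22: j = 2.
C(10,2) = 45; 1^2 = 1; (-1)^8 = 1.
Coefficient = 45 · 1 · 1 = 45.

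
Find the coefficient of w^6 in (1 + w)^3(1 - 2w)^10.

-1632

Coefficient of w^6 = Σ_{j} C(3,j)·1^j·C(10,6-j)·(-2)^(6-j) for j from 0 to 3.
= 13440 + (-24192) + 10080 + (-960) = -1632.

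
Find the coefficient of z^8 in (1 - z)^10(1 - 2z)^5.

50445

Coefficient of z^8 = Σ_{j} C(10,j)·(-1)^j·C(5,8-j)·(-2)^(8-j) for j from 3 to 8.
= 3840 + 16800 + 20160 + 8400 + 1200 + 45 = 50445.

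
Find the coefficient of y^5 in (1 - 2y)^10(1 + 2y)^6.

-1152

Coefficient of y^5 = Σ_{j} C(10,j)·(-2)^j·C(6,5-j)·2^(5-j) for j from 0 to 5.
= 192 + (-4800) + 28800 + (-57600) + 40320 + (-8064) = -1152.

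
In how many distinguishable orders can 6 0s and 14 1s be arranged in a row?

38760

Choose positions for the 0s: C(20,6) = 38760.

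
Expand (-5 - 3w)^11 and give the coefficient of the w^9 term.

The general term is C(11,j)·(-5)^j·(-3w)^(11-j); the w^9 term has j = 2.
C(11,2) = 55.
Coefficient = C(11,2) · (-5)^2 · (-3)^9 = 55 · 25 · (-19683) = -27064125.

-27064125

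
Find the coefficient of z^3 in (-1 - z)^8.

The general term is C(8,j)·(-1)^j·(-z)^(8-j); the z^3 term has j = 5.
C(8,5) = 56.
Coefficient = C(8,5) · (-1)^5 · (-1)^3 = 56 · (-1) · (-1) = 56.

56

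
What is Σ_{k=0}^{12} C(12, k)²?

By Vandermonde's identity, Σ C(12,k)² = C(24,12) = 2704156.

2704156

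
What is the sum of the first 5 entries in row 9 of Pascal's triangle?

1 + 9 + 36 + 84 + 126 = 256.

256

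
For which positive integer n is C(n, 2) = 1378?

53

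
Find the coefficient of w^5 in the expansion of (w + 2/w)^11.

1320

General term: C(11,j)·(w)^j·(2/w)^(11-j), with w-exponent 1j − 1(11−j) = 2j − 11.
Set 2j − 11 = 5: j = 8.
C(11,8) = 165; 1^8 = 1; 2^3 = 8.
Coefficient = 165 · 1 · 8 = 1320.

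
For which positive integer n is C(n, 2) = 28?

n(n−1)/2 = 28 ⇒ n(n−1) = 56. Since 8·7 = 56, n = 8.

8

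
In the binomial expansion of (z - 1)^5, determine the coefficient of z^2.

The general term is C(5,j)·(z)^j·(-1)^(5-j); the z^2 term has j = 2.
C(5,2) = 10.
Coefficient = C(5,2) · (-1)^3 = 10 · (-1) = -10.

-10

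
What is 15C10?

C(15,10) = C(15,5) by symmetry.
C(15,5) = (15·14·13·12·11) / 5! = 360360 / 120 = 3003.

3003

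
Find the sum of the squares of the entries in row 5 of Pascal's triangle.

By Vandermonde's identity, Σ C(5,r)² = C(10,5) = 252.

252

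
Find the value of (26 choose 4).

C(26,4) = (26·25·24·23) / 4! = 358800 / 24 = 14950.

14950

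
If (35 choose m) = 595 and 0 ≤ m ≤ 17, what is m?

C(35,m) increases on 0 ≤ m ≤ 17. C(35,1) = 35 and C(35,2) = 595, so m = 2.

2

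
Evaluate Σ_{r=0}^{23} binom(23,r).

8388608

Setting x = 1 in (1+x)^23 gives Σ C(23,r) = 2^23 = 8388608.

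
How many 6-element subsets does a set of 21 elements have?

54264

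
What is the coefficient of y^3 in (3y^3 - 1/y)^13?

General term: C(13,j)·(3y^3)^j·(-1/y)^(13-j), with y-exponent 3j − 1(13−j) = 4j − 13.
Set 4j − 13 = 3: j = 4.
C(13,4) = 715; 3^4 = 81; (-1)^9 = -1.
Coefficient = 715 · 81 · (-1) = -57915.

-57915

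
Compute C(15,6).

5005

C(15,6) = (15·14·13·12·11·10) / 6! = 3603600 / 720 = 5005.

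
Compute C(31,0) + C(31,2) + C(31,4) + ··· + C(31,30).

Half of (1+1)^31 + (1−1)^31 gives the even-index sum: 2^30 = 1073741824.

1073741824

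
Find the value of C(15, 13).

105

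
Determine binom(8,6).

28

C(8,6) = C(8,2) by symmetry.
C(8,2) = (8·7) / 2! = 56 / 2 = 28.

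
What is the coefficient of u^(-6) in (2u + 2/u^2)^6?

General term: C(6,j)·(2u)^j·(2/u^2)^(6-j), with u-exponent 1j − 2(6−j) = 3j − 12.
Set 3j − 12 = -6: j = 2.
C(6,2) = 15; 2^2 = 4; 2^4 = 16.
Coefficient = 15 · 4 · 16 = 960.

960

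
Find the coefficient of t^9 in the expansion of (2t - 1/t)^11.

General term: C(11,j)·(2t)^j·(-1/t)^(11-j), with t-exponent 1j − 1(11−j) = 2j − 11.
Set 2j − 11 = 9: j = 10.
C(11,10) = 11; 2^10 = 1024; (-1)^1 = -1.
Coefficient = 11 · 1024 · (-1) = -11264.

-11264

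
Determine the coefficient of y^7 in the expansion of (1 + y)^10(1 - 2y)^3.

Coefficient of y^7 = Σ_{j} C(10,j)·1^j·C(3,7-j)·(-2)^(7-j) for j from 4 to 7.
= (-1680) + 3024 + (-1260) + 120 = 204.

204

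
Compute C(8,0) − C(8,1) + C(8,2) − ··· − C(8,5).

-21

The partial alternating sum Σ_{k=0}^{5} (−1)^k C(8,k) = (−1)^5 C(7,5) = -21.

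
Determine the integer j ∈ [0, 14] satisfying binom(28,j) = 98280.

5

C(28,j) increases on 0 ≤ j ≤ 14. C(28,4) = 20475 and C(28,5) = 98280, so j = 5.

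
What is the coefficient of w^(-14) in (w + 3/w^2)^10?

295245

General term: C(10,j)·(w)^j·(3/w^2)^(10-j), with w-exponent 1j − 2(10−j) = 3j − 20.
Set 3j − 20 = -14: j = 2.
C(10,2) = 45; 1^2 = 1; 3^8 = 6561.
Coefficient = 45 · 1 · 6561 = 295245.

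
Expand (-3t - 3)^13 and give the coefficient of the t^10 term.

The general term is C(13,j)·(-3t)^j·(-3)^(13-j); the t^10 term has j = 10.
C(13,10) = 286.
Coefficient = C(13,10) · (-3)^10 · (-3)^3 = 286 · 59049 · (-27) = -455976378.

-455976378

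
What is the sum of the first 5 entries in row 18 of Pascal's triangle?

4048

1 + 18 + 153 + 816 + 3060 = 4048.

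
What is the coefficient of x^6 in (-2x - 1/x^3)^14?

General term: C(14,j)·(-2x)^j·(-1/x^3)^(14-j), with x-exponent 1j − 3(14−j) = 4j − 42.
Set 4j − 42 = 6: j = 12.
C(14,12) = 91; (-2)^12 = 4096; (-1)^2 = 1.
Coefficient = 91 · 4096 · 1 = 372736.

372736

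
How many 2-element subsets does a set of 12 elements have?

66

C(12,2) = (12·11) / 2! = 132 / 2 = 66.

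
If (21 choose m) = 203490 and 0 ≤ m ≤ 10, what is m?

C(21,m) increases on 0 ≤ m ≤ 10. C(21,7) = 116280 and C(21,8) = 203490, so m = 8.

8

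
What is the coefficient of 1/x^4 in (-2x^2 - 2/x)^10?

General term: C(10,j)·(-2x^2)^j·(-2/x)^(10-j), with x-exponent 2j − 1(10−j) = 3j − 10.
Set 3j − 10 = -4: j = 2.
C(10,2) = 45; (-2)^2 = 4; (-2)^8 = 256.
Coefficient = 45 · 4 · 256 = 46080.

46080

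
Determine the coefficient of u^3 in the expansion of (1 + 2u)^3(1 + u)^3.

Coefficient of u^3 = Σ_{j} C(3,j)·2^j·C(3,3-j)·1^(3-j) for j from 0 to 3.
= 1 + 18 + 36 + 8 = 63.

63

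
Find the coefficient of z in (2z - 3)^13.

13817466

The general term is C(13,j)·(2z)^j·(-3)^(13-j); the z^1 term has j = 1.
C(13,1) = 13.
Coefficient = C(13,1) · 2^1 · (-3)^12 = 13 · 2 · 531441 = 13817466.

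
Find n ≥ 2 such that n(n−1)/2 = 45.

10

n(n−1)/2 = 45 ⇒ n(n−1) = 90. Since 10·9 = 90, n = 10.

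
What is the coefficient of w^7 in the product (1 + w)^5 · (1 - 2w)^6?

Coefficient of w^7 = Σ_{j} C(5,j)·1^j·C(6,7-j)·(-2)^(7-j) for j from 1 to 5.
= 320 + (-1920) + 2400 + (-800) + 60 = 60.

60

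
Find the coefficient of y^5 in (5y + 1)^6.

The general term is C(6,j)·(5y)^j·(1)^(6-j); the y^5 term has j = 5.
C(6,5) = 6.
Coefficient = C(6,5) · 5^5 = 6 · 3125 = 18750.

18750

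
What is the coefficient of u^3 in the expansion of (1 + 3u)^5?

The general term is C(5,j)·(1)^j·(3u)^(5-j); the u^3 term has j = 2.
C(5,2) = 10.
Coefficient = C(5,2) · 3^3 = 10 · 27 = 270.

270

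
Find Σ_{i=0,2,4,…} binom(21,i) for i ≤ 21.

1048576

Even-i terms of row 21 sum to 2^20 = 1048576.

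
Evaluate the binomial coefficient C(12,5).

C(12,5) = (12·11·10·9·8) / 5! = 95040 / 120 = 792.

792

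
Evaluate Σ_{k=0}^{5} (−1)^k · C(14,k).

-1287

The partial alternating sum Σ_{k=0}^{5} (−1)^k C(14,k) = (−1)^5 C(13,5) = -1287.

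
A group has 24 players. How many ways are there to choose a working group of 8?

735471

This is C(24,8) = 735471.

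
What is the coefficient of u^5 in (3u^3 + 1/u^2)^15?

14073345

General term: C(15,j)·(3u^3)^j·(1/u^2)^(15-j), with u-exponent 3j − 2(15−j) = 5j − 30.
Set 5j − 30 = 5: j = 7.
C(15,7) = 6435; 3^7 = 2187; 1^8 = 1.
Coefficient = 6435 · 2187 · 1 = 14073345.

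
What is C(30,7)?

2035800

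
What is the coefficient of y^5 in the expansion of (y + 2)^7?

The general term is C(7,j)·(y)^j·(2)^(7-j); the y^5 term has j = 5.
C(7,5) = 21.
Coefficient = C(7,5) · 2^2 = 21 · 4 = 84.

84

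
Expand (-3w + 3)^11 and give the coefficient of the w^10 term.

The general term is C(11,j)·(-3w)^j·(3)^(11-j); the w^10 term has j = 10.
C(11,10) = 11.
Coefficient = C(11,10) · (-3)^10 · 3^1 = 11 · 59049 · 3 = 1948617.

1948617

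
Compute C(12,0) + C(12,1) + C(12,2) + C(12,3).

299

1 + 12 + 66 + 220 = 299.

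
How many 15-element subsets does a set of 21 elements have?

54264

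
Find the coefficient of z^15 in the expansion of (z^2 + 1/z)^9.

9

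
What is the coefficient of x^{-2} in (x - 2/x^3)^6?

60

General term: C(6,j)·(x)^j·(-2/x^3)^(6-j), with x-exponent 1j − 3(6−j) = 4j − 18.
Set 4j − 18 = -2: j = 4.
C(6,4) = 15; 1^4 = 1; (-2)^2 = 4.
Coefficient = 15 · 1 · 4 = 60.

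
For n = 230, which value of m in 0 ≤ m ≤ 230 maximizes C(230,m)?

C(230,m) is maximized at m = 230/2 = 115.

115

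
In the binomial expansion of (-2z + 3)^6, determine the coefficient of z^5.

-576

The general term is C(6,j)·(-2z)^j·(3)^(6-j); the z^5 term has j = 5.
C(6,5) = 6.
Coefficient = C(6,5) · (-2)^5 · 3^1 = 6 · (-32) · 3 = -576.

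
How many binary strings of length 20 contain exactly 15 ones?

Choose the 15 positions: C(20,15) = 15504.

15504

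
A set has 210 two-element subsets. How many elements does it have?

n(n−1)/2 = 210 ⇒ n(n−1) = 420. Since 21·20 = 420, n = 21.

21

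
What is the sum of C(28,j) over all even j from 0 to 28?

Half of (1+1)^28 + (1−1)^28 gives the even-index sum: 2^27 = 134217728.

134217728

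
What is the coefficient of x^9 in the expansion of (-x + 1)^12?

The general term is C(12,j)·(-x)^j·(1)^(12-j); the x^9 term has j = 9.
C(12,9) = 220.
Coefficient = C(12,9) · (-1)^9 = 220 · (-1) = -220.

-220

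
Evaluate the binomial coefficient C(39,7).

15380937

C(39,7) = (39·38·37·36·35·34·33) / 7! = 77519922480 / 5040 = 15380937.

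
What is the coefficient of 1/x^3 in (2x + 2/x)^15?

General term: C(15,j)·(2x)^j·(2/x)^(15-j), with x-exponent 1j − 1(15−j) = 2j − 15.
Set 2j − 15 = -3: j = 6.
C(15,6) = 5005; 2^6 = 64; 2^9 = 512.
Coefficient = 5005 · 64 · 512 = 164003840.

164003840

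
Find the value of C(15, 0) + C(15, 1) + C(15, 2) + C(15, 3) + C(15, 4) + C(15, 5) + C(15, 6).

1 + 15 + 105 + 455 + 1365 + 3003 + 5005 = 9949.

9949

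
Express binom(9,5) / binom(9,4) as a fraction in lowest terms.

C(n,k+1)/C(n,k) = (n−k)/(k+1) = (9−4)/(4+1) = 5/5 = 1.

1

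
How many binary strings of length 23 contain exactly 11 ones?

1352078

Choose the 11 positions: C(23,11) = 1352078.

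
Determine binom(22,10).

646646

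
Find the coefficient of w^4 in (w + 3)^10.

153090

The general term is C(10,j)·(w)^j·(3)^(10-j); the w^4 term has j = 4.
C(10,4) = 210.
Coefficient = C(10,4) · 3^6 = 210 · 729 = 153090.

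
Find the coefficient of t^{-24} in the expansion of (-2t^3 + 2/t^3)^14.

-5963776

General term: C(14,j)·(-2t^3)^j·(2/t^3)^(14-j), with t-exponent 3j − 3(14−j) = 6j − 42.
Set 6j − 42 = -24: j = 3.
C(14,3) = 364; (-2)^3 = -8; 2^11 = 2048.
Coefficient = 364 · (-8) · 2048 = -5963776.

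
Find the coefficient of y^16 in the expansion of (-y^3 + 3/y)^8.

252

General term: C(8,j)·(-y^3)^j·(3/y)^(8-j), with y-exponent 3j − 1(8−j) = 4j − 8.
Set 4j − 8 = 16: j = 6.
C(8,6) = 28; (-1)^6 = 1; 3^2 = 9.
Coefficient = 28 · 1 · 9 = 252.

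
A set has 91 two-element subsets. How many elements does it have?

14

n(n−1)/2 = 91 ⇒ n(n−1) = 182. Since 14·13 = 182, n = 14.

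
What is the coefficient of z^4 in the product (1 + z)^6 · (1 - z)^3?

-6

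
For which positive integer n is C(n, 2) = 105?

15

n(n−1)/2 = 105 ⇒ n(n−1) = 210. Since 15·14 = 210, n = 15.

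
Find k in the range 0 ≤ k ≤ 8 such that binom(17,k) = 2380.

4

C(17,k) increases on 0 ≤ k ≤ 8. C(17,3) = 680 and C(17,4) = 2380, so k = 4.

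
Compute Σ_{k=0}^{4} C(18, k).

4048

1 + 18 + 153 + 816 + 3060 = 4048.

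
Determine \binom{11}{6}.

462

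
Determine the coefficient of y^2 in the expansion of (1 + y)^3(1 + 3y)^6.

192

Coefficient of y^2 = Σ_{j} C(3,j)·1^j·C(6,2-j)·3^(2-j) for j from 0 to 2.
= 135 + 54 + 3 = 192.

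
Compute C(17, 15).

136

C(17,15) = C(17,2) by symmetry.
C(17,2) = (17·16) / 2! = 272 / 2 = 136.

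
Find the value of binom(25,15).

C(25,15) = C(25,10) by symmetry.
C(25,10) = (25·24·23·22·21·20·19·18·17·16) / 10! = 11861676288000 / 3628800 = 3268760.

3268760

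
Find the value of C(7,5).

21

C(7,5) = C(7,2) by symmetry.
C(7,2) = (7·6) / 2! = 42 / 2 = 21.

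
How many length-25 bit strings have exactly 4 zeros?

Choose the 4 positions: C(25,4) = 12650.

12650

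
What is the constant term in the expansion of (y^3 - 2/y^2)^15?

-2562560

General term: C(15,j)·(y^3)^j·(-2/y^2)^(15-j), with y-exponent 3j − 2(15−j) = 5j − 30.
Set 5j − 30 = 0: j = 6.
C(15,6) = 5005; 1^6 = 1; (-2)^9 = -512.
Coefficient = 5005 · 1 · (-512) = -2562560.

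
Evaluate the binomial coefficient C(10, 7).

C(10,7) = C(10,3) by symmetry.
C(10,3) = (10·9·8) / 3! = 720 / 6 = 120.

120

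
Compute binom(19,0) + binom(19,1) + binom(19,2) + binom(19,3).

1 + 19 + 171 + 969 = 1160.

1160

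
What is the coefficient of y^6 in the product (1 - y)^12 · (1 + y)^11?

-165

Coefficient of y^6 = Σ_{j} C(12,j)·(-1)^j·C(11,6-j)·1^(6-j) for j from 0 to 6.
= 462 + (-5544) + 21780 + (-36300) + 27225 + (-8712) + 924 = -165.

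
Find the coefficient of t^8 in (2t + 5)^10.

288000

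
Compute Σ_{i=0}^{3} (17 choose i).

1 + 17 + 136 + 680 = 834.

834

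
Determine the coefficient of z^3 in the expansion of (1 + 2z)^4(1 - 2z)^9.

80

Coefficient of z^3 = Σ_{j} C(4,j)·2^j·C(9,3-j)·(-2)^(3-j) for j from 0 to 3.
= (-672) + 1152 + (-432) + 32 = 80.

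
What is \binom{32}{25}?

3365856

C(32,25) = C(32,7) by symmetry.
C(32,7) = (32·31·30·29·28·27·26) / 7! = 16963914240 / 5040 = 3365856.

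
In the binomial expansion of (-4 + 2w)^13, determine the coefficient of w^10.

The general term is C(13,j)·(-4)^j·(2w)^(13-j); the w^10 term has j = 3.
C(13,3) = 286.
Coefficient = C(13,3) · (-4)^3 · 2^10 = 286 · (-64) · 1024 = -18743296.

-18743296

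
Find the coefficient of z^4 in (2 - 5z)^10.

The general term is C(10,j)·(2)^j·(-5z)^(10-j); the z^4 term has j = 6.
C(10,6) = 210.
Coefficient = C(10,6) · 2^6 · (-5)^4 = 210 · 64 · 625 = 8400000.

8400000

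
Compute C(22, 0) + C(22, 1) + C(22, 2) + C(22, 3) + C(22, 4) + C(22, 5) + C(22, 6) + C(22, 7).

1 + 22 + 231 + 1540 + 7315 + 26334 + 74613 + 170544 = 280600.

280600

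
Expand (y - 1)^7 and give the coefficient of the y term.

The general term is C(7,j)·(y)^j·(-1)^(7-j); the y^1 term has j = 1.
C(7,1) = 7.
Coefficient = C(7,1) = 7.

7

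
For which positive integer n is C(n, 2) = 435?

30

n(n−1)/2 = 435 ⇒ n(n−1) = 870. Since 30·29 = 870, n = 30.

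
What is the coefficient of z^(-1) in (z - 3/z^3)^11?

General term: C(11,j)·(z)^j·(-3/z^3)^(11-j), with z-exponent 1j − 3(11−j) = 4j − 33.
Set 4j − 33 = -1: j = 8.
C(11,8) = 165; 1^8 = 1; (-3)^3 = -27.
Coefficient = 165 · 1 · (-27) = -4455.

-4455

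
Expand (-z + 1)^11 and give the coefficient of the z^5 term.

-462

The general term is C(11,j)·(-z)^j·(1)^(11-j); the z^5 term has j = 5.
C(11,5) = 462.
Coefficient = C(11,5) · (-1)^5 = 462 · (-1) = -462.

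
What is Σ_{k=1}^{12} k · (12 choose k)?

24576

Since k·C(12,k) = 12·C(11,k−1), the sum is 12·2^11 = 12·2048 = 24576.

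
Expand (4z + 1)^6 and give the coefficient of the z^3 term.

1280

The general term is C(6,j)·(4z)^j·(1)^(6-j); the z^3 term has j = 3.
C(6,3) = 20.
Coefficient = C(6,3) · 4^3 = 20 · 64 = 1280.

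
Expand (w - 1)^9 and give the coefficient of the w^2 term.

-36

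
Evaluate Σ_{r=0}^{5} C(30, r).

174437

1 + 30 + 435 + 4060 + 27405 + 142506 = 174437.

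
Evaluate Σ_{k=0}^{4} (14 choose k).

1471

1 + 14 + 91 + 364 + 1001 = 1471.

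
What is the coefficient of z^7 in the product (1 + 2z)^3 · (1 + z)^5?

52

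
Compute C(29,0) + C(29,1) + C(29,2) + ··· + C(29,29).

536870912

Setting x = 1 in (1+x)^29 gives Σ C(29,r) = 2^29 = 536870912.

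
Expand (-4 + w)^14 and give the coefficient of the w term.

The general term is C(14,j)·(-4)^j·(w)^(14-j); the w^1 term has j = 13.
C(14,13) = 14.
Coefficient = C(14,13) · (-4)^13 = 14 · (-67108864) = -939524096.

-939524096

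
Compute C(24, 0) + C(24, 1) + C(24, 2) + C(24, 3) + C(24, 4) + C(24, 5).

55455

1 + 24 + 276 + 2024 + 10626 + 42504 = 55455.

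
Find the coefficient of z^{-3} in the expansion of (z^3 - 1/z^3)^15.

General term: C(15,j)·(z^3)^j·(-1/z^3)^(15-j), with z-exponent 3j − 3(15−j) = 6j − 45.
Set 6j − 45 = -3: j = 7.
C(15,7) = 6435; 1^7 = 1; (-1)^8 = 1.
Coefficient = 6435 · 1 · 1 = 6435.

6435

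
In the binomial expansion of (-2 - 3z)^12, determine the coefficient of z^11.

4251528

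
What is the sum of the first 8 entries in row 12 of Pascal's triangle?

1 + 12 + 66 + 220 + 495 + 792 + 924 + 792 = 3302.

3302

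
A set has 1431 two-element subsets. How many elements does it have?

n(n−1)/2 = 1431 ⇒ n(n−1) = 2862. Since 54·53 = 2862, n = 54.

54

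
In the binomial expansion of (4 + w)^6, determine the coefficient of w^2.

3840

The general term is C(6,j)·(4)^j·(w)^(6-j); the w^2 term has j = 4.
C(6,4) = 15.
Coefficient = C(6,4) · 4^4 = 15 · 256 = 3840.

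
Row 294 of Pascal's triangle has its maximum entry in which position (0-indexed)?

147

C(294,m) is maximized at m = 294/2 = 147.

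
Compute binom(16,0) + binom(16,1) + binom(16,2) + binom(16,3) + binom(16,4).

2517

1 + 16 + 120 + 560 + 1820 = 2517.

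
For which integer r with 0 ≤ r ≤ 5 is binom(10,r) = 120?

3

C(10,r) increases on 0 ≤ r ≤ 5. C(10,2) = 45 and C(10,3) = 120, so r = 3.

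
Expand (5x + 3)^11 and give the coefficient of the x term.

The general term is C(11,j)·(5x)^j·(3)^(11-j); the x^1 term has j = 1.
C(11,1) = 11.
Coefficient = C(11,1) · 5^1 · 3^10 = 11 · 5 · 59049 = 3247695.

3247695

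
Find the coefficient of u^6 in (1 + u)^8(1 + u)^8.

Coefficient of u^6 = Σ_{j} C(8,j)·C(8,6-j) for j from 0 to 6.
= 28 + 448 + 1960 + 3136 + 1960 + 448 + 28 = 8008.

8008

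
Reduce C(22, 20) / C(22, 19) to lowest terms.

3/20

C(n,k+1)/C(n,k) = (n−k)/(k+1) = (22−19)/(19+1) = 3/20.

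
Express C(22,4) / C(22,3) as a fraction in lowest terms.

19/4

C(n,k+1)/C(n,k) = (n−k)/(k+1) = (22−3)/(3+1) = 19/4.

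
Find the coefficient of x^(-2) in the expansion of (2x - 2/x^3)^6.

960

General term: C(6,j)·(2x)^j·(-2/x^3)^(6-j), with x-exponent 1j − 3(6−j) = 4j − 18.
Set 4j − 18 = -2: j = 4.
C(6,4) = 15; 2^4 = 16; (-2)^2 = 4.
Coefficient = 15 · 16 · 4 = 960.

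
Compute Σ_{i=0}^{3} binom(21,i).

1562

1 + 21 + 210 + 1330 = 1562.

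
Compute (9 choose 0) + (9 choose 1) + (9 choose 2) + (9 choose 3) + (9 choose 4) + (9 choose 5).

1 + 9 + 36 + 84 + 126 + 126 = 382.

382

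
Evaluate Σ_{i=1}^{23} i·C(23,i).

Differentiating (1+x)^23 and setting x=1: Σ i·C(23,i) = 23·2^22 = 96468992.

96468992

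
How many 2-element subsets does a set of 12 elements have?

C(12,2) = (12·11) / 2! = 132 / 2 = 66.

66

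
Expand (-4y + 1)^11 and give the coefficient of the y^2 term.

880

The general term is C(11,j)·(-4y)^j·(1)^(11-j); the y^2 term has j = 2.
C(11,2) = 55.
Coefficient = C(11,2) · (-4)^2 = 55 · 16 = 880.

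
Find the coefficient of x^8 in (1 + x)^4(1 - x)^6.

-3

Coefficient of x^8 = Σ_{j} C(4,j)·1^j·C(6,8-j)·(-1)^(8-j) for j from 2 to 4.
= 6 + (-24) + 15 = -3.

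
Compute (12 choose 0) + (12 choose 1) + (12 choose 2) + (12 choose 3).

1 + 12 + 66 + 220 = 299.

299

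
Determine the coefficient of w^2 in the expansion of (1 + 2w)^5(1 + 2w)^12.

Coefficient of w^2 = Σ_{j} C(5,j)·2^j·C(12,2-j)·2^(2-j) for j from 0 to 2.
= 264 + 240 + 40 = 544.

544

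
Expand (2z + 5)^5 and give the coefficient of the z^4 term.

400

The general term is C(5,j)·(2z)^j·(5)^(5-j); the z^4 term has j = 4.
C(5,4) = 5.
Coefficient = C(5,4) · 2^4 · 5^1 = 5 · 16 · 5 = 400.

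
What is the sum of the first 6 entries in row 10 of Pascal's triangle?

1 + 10 + 45 + 120 + 210 + 252 = 638.

638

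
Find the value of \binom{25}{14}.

4457400

C(25,14) = C(25,11) by symmetry.
C(25,11) = (25·24·23·22·21·20·19·18·17·16·15) / 11! = 177925144320000 / 39916800 = 4457400.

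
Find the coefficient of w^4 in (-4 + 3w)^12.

2627665920

The general term is C(12,j)·(-4)^j·(3w)^(12-j); the w^4 term has j = 8.
C(12,8) = 495.
Coefficient = C(12,8) · (-4)^8 · 3^4 = 495 · 65536 · 81 = 2627665920.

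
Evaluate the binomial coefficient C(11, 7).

C(11,7) = C(11,4) by symmetry.
C(11,4) = (11·10·9·8) / 4! = 7920 / 24 = 330.

330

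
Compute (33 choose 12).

C(33,12) = (33·32·31·30·29·28·27·26·25·24·23·22) / 12! = 169958063987712000 / 479001600 = 354817320.

354817320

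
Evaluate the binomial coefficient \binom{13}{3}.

286

C(13,3) = (13·12·11) / 3! = 1716 / 6 = 286.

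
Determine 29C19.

C(29,19) = C(29,10) by symmetry.
C(29,10) = (29·28·27·26·25·24·23·22·21·20) / 10! = 72684900288000 / 3628800 = 20030010.

20030010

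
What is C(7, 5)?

C(7,5) = C(7,2) by symmetry.
C(7,2) = (7·6) / 2! = 42 / 2 = 21.

21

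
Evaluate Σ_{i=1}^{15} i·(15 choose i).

245760

Differentiating (1+x)^15 and setting x=1: Σ i·C(15,i) = 15·2^14 = 245760.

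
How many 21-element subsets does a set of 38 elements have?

28781143380

C(38,21) = C(38,17) by symmetry.
C(38,17) = (38·37·36·35·34·33·32·31·30·29·28·27·26·25·24·23·22) / 17! = 10237090866494416404480000 / 355687428096000 = 28781143380.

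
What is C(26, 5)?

C(26,5) = (26·25·24·23·22) / 5! = 7893600 / 120 = 65780.

65780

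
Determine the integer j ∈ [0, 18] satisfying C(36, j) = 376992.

C(36,j) increases on 0 ≤ j ≤ 18. C(36,4) = 58905 and C(36,5) = 376992, so j = 5.

5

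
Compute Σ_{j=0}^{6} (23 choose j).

1 + 23 + 253 + 1771 + 8855 + 33649 + 100947 = 145499.

145499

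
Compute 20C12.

125970

C(20,12) = C(20,8) by symmetry.
C(20,8) = (20·19·18·17·16·15·14·13) / 8! = 5079110400 / 40320 = 125970.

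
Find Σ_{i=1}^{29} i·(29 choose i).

Since i·C(29,i) = 29·C(28,i−1), the sum is 29·2^28 = 29·268435456 = 7784628224.

7784628224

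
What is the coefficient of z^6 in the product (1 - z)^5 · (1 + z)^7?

0

Coefficient of z^6 = Σ_{j} C(5,j)·(-1)^j·C(7,6-j)·1^(6-j) for j from 0 to 5.
= 7 + (-105) + 350 + (-350) + 105 + (-7) = 0.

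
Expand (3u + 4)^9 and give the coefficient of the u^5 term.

The general term is C(9,j)·(3u)^j·(4)^(9-j); the u^5 term has j = 5.
C(9,5) = 126.
Coefficient = C(9,5) · 3^5 · 4^4 = 126 · 243 · 256 = 7838208.

7838208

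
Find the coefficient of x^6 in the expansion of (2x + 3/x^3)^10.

15360

General term: C(10,j)·(2x)^j·(3/x^3)^(10-j), with x-exponent 1j − 3(10−j) = 4j − 30.
Set 4j − 30 = 6: j = 9.
C(10,9) = 10; 2^9 = 512; 3^1 = 3.
Coefficient = 10 · 512 · 3 = 15360.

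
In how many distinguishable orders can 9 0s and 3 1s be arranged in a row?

Choose positions for the 0s: C(12,9) = 220.

220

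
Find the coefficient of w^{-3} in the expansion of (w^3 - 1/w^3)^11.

462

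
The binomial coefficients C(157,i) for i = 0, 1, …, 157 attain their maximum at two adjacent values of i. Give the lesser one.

78

For odd n = 157, C(157,i) peaks at i = (n−1)/2 and (n+1)/2; the lesser is 78.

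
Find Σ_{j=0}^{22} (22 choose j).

Setting x = 1 in (1+x)^22 gives Σ C(22,j) = 2^22 = 4194304.

4194304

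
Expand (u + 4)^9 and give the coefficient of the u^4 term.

129024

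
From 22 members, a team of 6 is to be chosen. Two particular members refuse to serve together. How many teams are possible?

69768

All 6-subsets: C(22,6) = 74613. Those containing both fixed elements: C(20,4) = 4845.
74613 − 4845 = 69768.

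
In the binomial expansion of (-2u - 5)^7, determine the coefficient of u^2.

The general term is C(7,j)·(-2u)^j·(-5)^(7-j); the u^2 term has j = 2.
C(7,2) = 21.
Coefficient = C(7,2) · (-2)^2 · (-5)^5 = 21 · 4 · (-3125) = -262500.

-262500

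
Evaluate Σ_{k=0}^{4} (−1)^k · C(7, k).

The partial alternating sum Σ_{k=0}^{4} (−1)^k C(7,k) = (−1)^4 C(6,4) = 15.

15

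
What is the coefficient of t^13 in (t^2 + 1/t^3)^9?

General term: C(9,j)·(t^2)^j·(1/t^3)^(9-j), with t-exponent 2j − 3(9−j) = 5j − 27.
Set 5j − 27 = 13: j = 8.
C(9,8) = 9; 1^8 = 1; 1^1 = 1.
Coefficient = 9 · 1 · 1 = 9.

9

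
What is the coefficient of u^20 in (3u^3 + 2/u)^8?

34992

General term: C(8,j)·(3u^3)^j·(2/u)^(8-j), with u-exponent 3j − 1(8−j) = 4j − 8.
Set 4j − 8 = 20: j = 7.
C(8,7) = 8; 3^7 = 2187; 2^1 = 2.
Coefficient = 8 · 2187 · 2 = 34992.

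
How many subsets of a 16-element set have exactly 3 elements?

560

Choose the 3 positions: C(16,3) = 560.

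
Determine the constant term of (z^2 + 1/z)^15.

3003

General term: C(15,j)·(z^2)^j·(1/z)^(15-j), with z-exponent 2j − 1(15−j) = 3j − 15.
Set 3j − 15 = 0: j = 5.
C(15,5) = 3003; 1^5 = 1; 1^10 = 1.
Coefficient = 3003 · 1 · 1 = 3003.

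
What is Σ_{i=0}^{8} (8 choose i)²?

By Vandermonde's identity, Σ C(8,i)² = C(16,8) = 12870.

12870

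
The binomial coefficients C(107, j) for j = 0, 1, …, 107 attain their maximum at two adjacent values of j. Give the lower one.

53

For odd n = 107, C(107,j) peaks at j = (n−1)/2 and (n+1)/2; the lower is 53.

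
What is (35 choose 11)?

C(35,11) = (35·34·33·32·31·30·29·28·27·26·25) / 11! = 16654322805120000 / 39916800 = 417225900.

417225900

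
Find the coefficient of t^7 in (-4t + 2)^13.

-1799356416

The general term is C(13,j)·(-4t)^j·(2)^(13-j); the t^7 term has j = 7.
C(13,7) = 1716.
Coefficient = C(13,7) · (-4)^7 · 2^6 = 1716 · (-16384) · 64 = -1799356416.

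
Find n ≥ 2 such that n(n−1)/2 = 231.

22

n(n−1)/2 = 231 ⇒ n(n−1) = 462. Since 22·21 = 462, n = 22.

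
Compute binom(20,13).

77520

C(20,13) = C(20,7) by symmetry.
C(20,7) = (20·19·18·17·16·15·14) / 7! = 390700800 / 5040 = 77520.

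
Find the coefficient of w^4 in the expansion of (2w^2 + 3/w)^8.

90720

General term: C(8,j)·(2w^2)^j·(3/w)^(8-j), with w-exponent 2j − 1(8−j) = 3j − 8.
Set 3j − 8 = 4: j = 4.
C(8,4) = 70; 2^4 = 16; 3^4 = 81.
Coefficient = 70 · 16 · 81 = 90720.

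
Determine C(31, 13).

C(31,13) = (31·30·29·28·27·26·25·24·23·22·21·20·19) / 13! = 1284342188088960000 / 6227020800 = 206253075.

206253075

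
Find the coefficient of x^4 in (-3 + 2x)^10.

The general term is C(10,j)·(-3)^j·(2x)^(10-j); the x^4 term has j = 6.
C(10,6) = 210.
Coefficient = C(10,6) · (-3)^6 · 2^4 = 210 · 729 · 16 = 2449440.

2449440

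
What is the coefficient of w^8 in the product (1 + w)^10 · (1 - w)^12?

Coefficient of w^8 = Σ_{j} C(10,j)·1^j·C(12,8-j)·(-1)^(8-j) for j from 0 to 8.
= 495 + (-7920) + 41580 + (-95040) + 103950 + (-55440) + 13860 + (-1440) + 45 = 90.

90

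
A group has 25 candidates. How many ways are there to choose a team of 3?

This is C(25,3) = 2300.

2300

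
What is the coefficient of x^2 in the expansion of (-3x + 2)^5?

720

The general term is C(5,j)·(-3x)^j·(2)^(5-j); the x^2 term has j = 2.
C(5,2) = 10.
Coefficient = C(5,2) · (-3)^2 · 2^3 = 10 · 9 · 8 = 720.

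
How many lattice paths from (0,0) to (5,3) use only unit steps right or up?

Each path is a sequence of 8 steps with 5 rights: C(8,5) = 56.

56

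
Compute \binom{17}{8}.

C(17,8) = (17·16·15·14·13·12·11·10) / 8! = 980179200 / 40320 = 24310.

24310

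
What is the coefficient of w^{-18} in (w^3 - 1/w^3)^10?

General term: C(10,j)·(w^3)^j·(-1/w^3)^(10-j), with w-exponent 3j − 3(10−j) = 6j − 30.
Set 6j − 30 = -18: j = 2.
C(10,2) = 45; 1^2 = 1; (-1)^8 = 1.
Coefficient = 45 · 1 · 1 = 45.

45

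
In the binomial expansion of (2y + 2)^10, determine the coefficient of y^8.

46080

The general term is C(10,j)·(2y)^j·(2)^(10-j); the y^8 term has j = 8.
C(10,8) = 45.
Coefficient = C(10,8) · 2^8 · 2^2 = 45 · 256 · 4 = 46080.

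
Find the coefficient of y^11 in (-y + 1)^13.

The general term is C(13,j)·(-y)^j·(1)^(13-j); the y^11 term has j = 11.
C(13,11) = 78.
Coefficient = C(13,11) · (-1)^11 = 78 · (-1) = -78.

-78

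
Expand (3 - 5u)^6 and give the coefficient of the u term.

The general term is C(6,j)·(3)^j·(-5u)^(6-j); the u^1 term has j = 5.
C(6,5) = 6.
Coefficient = C(6,5) · 3^5 · (-5)^1 = 6 · 243 · (-5) = -7290.

-7290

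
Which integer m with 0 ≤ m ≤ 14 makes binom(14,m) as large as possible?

7

C(14,m) is maximized at m = 14/2 = 7.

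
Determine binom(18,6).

18564

C(18,6) = (18·17·16·15·14·13) / 6! = 13366080 / 720 = 18564.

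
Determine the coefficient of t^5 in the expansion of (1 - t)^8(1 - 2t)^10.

-73360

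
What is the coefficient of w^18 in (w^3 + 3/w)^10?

General term: C(10,j)·(w^3)^j·(3/w)^(10-j), with w-exponent 3j − 1(10−j) = 4j − 10.
Set 4j − 10 = 18: j = 7.
C(10,7) = 120; 1^7 = 1; 3^3 = 27.
Coefficient = 120 · 1 · 27 = 3240.

3240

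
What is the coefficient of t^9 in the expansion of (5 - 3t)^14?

-123141768750

The general term is C(14,j)·(5)^j·(-3t)^(14-j); the t^9 term has j = 5.
C(14,5) = 2002.
Coefficient = C(14,5) · 5^5 · (-3)^9 = 2002 · 3125 · (-19683) = -123141768750.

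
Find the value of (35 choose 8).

23535820

C(35,8) = (35·34·33·32·31·30·29·28) / 8! = 948964262400 / 40320 = 23535820.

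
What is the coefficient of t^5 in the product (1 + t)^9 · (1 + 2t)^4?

Coefficient of t^5 = Σ_{j} C(9,j)·1^j·C(4,5-j)·2^(5-j) for j from 1 to 5.
= 144 + 1152 + 2016 + 1008 + 126 = 4446.

4446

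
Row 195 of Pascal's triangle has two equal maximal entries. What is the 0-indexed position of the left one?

97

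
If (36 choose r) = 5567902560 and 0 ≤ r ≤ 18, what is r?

15

C(36,r) increases on 0 ≤ r ≤ 18. C(36,14) = 3796297200 and C(36,15) = 5567902560, so r = 15.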